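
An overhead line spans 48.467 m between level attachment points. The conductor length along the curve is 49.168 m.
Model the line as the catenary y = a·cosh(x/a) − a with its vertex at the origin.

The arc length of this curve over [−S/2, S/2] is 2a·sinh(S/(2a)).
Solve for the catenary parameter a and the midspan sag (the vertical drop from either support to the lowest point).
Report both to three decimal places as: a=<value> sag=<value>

seed: a₀ = √(S³/(24(L−S))) = √(48.467³/(24·0.701)) = 82.263007
iter 1: u=0.294586  f(a)=+3.048e-03  f'(a)=-1.719e-02  a ← 82.263007 − (+3.048e-03/-1.719e-02) = 82.440303
iter 2: u=0.293952  f(a)=+9.882e-06  f'(a)=-1.708e-02  a ← 82.440303 − (+9.882e-06/-1.708e-02) = 82.440882
iter 3: u=0.293950  f(a)=+1.046e-10  f'(a)=-1.708e-02  a ← 82.440882 − (+1.046e-10/-1.708e-02) = 82.440882
iter 4: u=0.293950  f(a)=+0.000e+00  f'(a)=-1.708e-02  a ← 82.440882 − (+0.000e+00/-1.708e-02) = 82.440882
converged: |Δa| < 1e-12 after 4 iterations
sag = a·(cosh(S/(2a)) − 1) = 82.440882·(cosh(0.293950) − 1) = 3.587439
T_max/T_min = cosh(S/(2a)) = 1.043515

a=82.441 sag=3.587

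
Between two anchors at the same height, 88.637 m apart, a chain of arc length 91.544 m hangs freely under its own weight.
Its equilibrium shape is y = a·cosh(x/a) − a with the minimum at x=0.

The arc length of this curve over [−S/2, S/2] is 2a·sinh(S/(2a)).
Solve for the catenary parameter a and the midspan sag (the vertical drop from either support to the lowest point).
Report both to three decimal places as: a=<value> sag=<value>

a=100.394 sag=9.942

seed: a₀ = √(S³/(24(L−S))) = √(88.637³/(24·2.907)) = 99.906659
iter 1: u=0.443599  f(a)=+2.874e-02  f'(a)=-5.935e-02  a ← 99.906659 − (+2.874e-02/-5.935e-02) = 100.390864
iter 2: u=0.441459  f(a)=+2.103e-04  f'(a)=-5.848e-02  a ← 100.390864 − (+2.103e-04/-5.848e-02) = 100.394459
iter 3: u=0.441444  f(a)=+1.144e-08  f'(a)=-5.848e-02  a ← 100.394459 − (+1.144e-08/-5.848e-02) = 100.394459
iter 4: u=0.441444  f(a)=+0.000e+00  f'(a)=-5.848e-02  a ← 100.394459 − (+0.000e+00/-5.848e-02) = 100.394459
converged: |Δa| < 1e-12 after 4 iterations
sag = a·(cosh(S/(2a)) − 1) = 100.394459·(cosh(0.441444) − 1) = 9.941951
T_max/T_min = cosh(S/(2a)) = 1.099029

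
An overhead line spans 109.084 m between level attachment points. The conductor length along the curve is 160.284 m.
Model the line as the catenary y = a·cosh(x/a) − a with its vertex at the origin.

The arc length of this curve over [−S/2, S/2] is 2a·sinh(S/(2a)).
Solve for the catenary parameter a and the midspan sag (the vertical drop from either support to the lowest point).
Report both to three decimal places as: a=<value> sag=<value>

seed: a₀ = √(S³/(24(L−S))) = √(109.084³/(24·51.200)) = 32.501319
iter 1: u=1.678147  f(a)=+7.712e+00  f'(a)=-4.132e+00  a ← 32.501319 − (+7.712e+00/-4.132e+00) = 34.367797
iter 2: u=1.587009  f(a)=+7.142e-01  f'(a)=-3.399e+00  a ← 34.367797 − (+7.142e-01/-3.399e+00) = 34.577924
iter 3: u=1.577365  f(a)=+7.507e-03  f'(a)=-3.328e+00  a ← 34.577924 − (+7.507e-03/-3.328e+00) = 34.580180
iter 4: u=1.577262  f(a)=+8.485e-07  f'(a)=-3.327e+00  a ← 34.580180 − (+8.485e-07/-3.327e+00) = 34.580180
iter 5: u=1.577262  f(a)=+0.000e+00  f'(a)=-3.327e+00  a ← 34.580180 − (+0.000e+00/-3.327e+00) = 34.580180
converged: |Δa| < 1e-12 after 5 iterations
sag = a·(cosh(S/(2a)) − 1) = 34.580180·(cosh(1.577262) − 1) = 52.704005
T_max/T_min = cosh(S/(2a)) = 2.524110

a=34.580 sag=52.704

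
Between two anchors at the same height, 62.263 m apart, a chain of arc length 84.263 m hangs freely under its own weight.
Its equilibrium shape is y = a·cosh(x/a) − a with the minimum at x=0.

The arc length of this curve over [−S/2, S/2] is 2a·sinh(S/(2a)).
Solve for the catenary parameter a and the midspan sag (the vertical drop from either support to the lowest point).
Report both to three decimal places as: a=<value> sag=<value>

a=22.433 sag=25.299

seed: a₀ = √(S³/(24(L−S))) = √(62.263³/(24·22.000)) = 21.381004
iter 1: u=1.456035  f(a)=+2.453e+00  f'(a)=-2.529e+00  a ← 21.381004 − (+2.453e+00/-2.529e+00) = 22.351242
iter 2: u=1.392831  f(a)=+1.769e-01  f'(a)=-2.176e+00  a ← 22.351242 − (+1.769e-01/-2.176e+00) = 22.432528
iter 3: u=1.387784  f(a)=+1.077e-03  f'(a)=-2.150e+00  a ← 22.432528 − (+1.077e-03/-2.150e+00) = 22.433030
iter 4: u=1.387753  f(a)=+4.050e-08  f'(a)=-2.149e+00  a ← 22.433030 − (+4.050e-08/-2.149e+00) = 22.433030
iter 5: u=1.387753  f(a)=+0.000e+00  f'(a)=-2.149e+00  a ← 22.433030 − (+0.000e+00/-2.149e+00) = 22.433030
converged: |Δa| < 1e-12 after 5 iterations
sag = a·(cosh(S/(2a)) − 1) = 22.433030·(cosh(1.387753) − 1) = 25.298554
T_max/T_min = cosh(S/(2a)) = 2.127737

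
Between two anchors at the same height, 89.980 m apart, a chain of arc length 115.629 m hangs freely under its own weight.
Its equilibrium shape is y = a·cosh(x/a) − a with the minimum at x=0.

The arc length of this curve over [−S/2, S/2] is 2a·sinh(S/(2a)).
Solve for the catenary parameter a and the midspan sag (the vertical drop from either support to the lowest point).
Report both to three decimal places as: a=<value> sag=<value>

seed: a₀ = √(S³/(24(L−S))) = √(89.980³/(24·25.649)) = 34.401561
iter 1: u=1.307790  f(a)=+2.285e+00  f'(a)=-1.762e+00  a ← 34.401561 − (+2.285e+00/-1.762e+00) = 35.698108
iter 2: u=1.260291  f(a)=+1.355e-01  f'(a)=-1.559e+00  a ← 35.698108 − (+1.355e-01/-1.559e+00) = 35.785045
iter 3: u=1.257229  f(a)=+5.433e-04  f'(a)=-1.546e+00  a ← 35.785045 − (+5.433e-04/-1.546e+00) = 35.785397
iter 4: u=1.257217  f(a)=+8.808e-09  f'(a)=-1.546e+00  a ← 35.785397 − (+8.808e-09/-1.546e+00) = 35.785397
iter 5: u=1.257217  f(a)=+1.421e-14  f'(a)=-1.546e+00  a ← 35.785397 − (+1.421e-14/-1.546e+00) = 35.785397
converged: |Δa| < 1e-12 after 5 iterations
sag = a·(cosh(S/(2a)) − 1) = 35.785397·(cosh(1.257217) − 1) = 32.208066
T_max/T_min = cosh(S/(2a)) = 1.900034

a=35.785 sag=32.208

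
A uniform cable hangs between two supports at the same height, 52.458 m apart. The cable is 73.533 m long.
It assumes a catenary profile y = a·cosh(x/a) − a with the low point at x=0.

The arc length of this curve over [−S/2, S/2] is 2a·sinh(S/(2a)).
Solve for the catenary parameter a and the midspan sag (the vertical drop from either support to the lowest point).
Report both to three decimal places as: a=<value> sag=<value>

a=17.830 sag=23.032

seed: a₀ = √(S³/(24(L−S))) = √(52.458³/(24·21.075)) = 16.893832
iter 1: u=1.552578  f(a)=+2.691e+00  f'(a)=-3.151e+00  a ← 16.893832 − (+2.691e+00/-3.151e+00) = 17.747913
iter 2: u=1.477864  f(a)=+2.175e-01  f'(a)=-2.660e+00  a ← 17.747913 − (+2.175e-01/-2.660e+00) = 17.829687
iter 3: u=1.471086  f(a)=+1.698e-03  f'(a)=-2.619e+00  a ← 17.829687 − (+1.698e-03/-2.619e+00) = 17.830336
iter 4: u=1.471032  f(a)=+1.052e-07  f'(a)=-2.618e+00  a ← 17.830336 − (+1.052e-07/-2.618e+00) = 17.830336
iter 5: u=1.471032  f(a)=+0.000e+00  f'(a)=-2.618e+00  a ← 17.830336 − (+0.000e+00/-2.618e+00) = 17.830336
converged: |Δa| < 1e-12 after 5 iterations
sag = a·(cosh(S/(2a)) − 1) = 17.830336·(cosh(1.471032) − 1) = 23.031583
T_max/T_min = cosh(S/(2a)) = 2.291708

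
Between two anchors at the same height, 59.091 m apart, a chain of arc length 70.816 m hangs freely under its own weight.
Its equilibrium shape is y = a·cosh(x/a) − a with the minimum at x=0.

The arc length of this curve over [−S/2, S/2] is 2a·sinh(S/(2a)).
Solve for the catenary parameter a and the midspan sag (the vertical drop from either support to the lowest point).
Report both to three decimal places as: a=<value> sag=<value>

seed: a₀ = √(S³/(24(L−S))) = √(59.091³/(24·11.725)) = 27.078211
iter 1: u=1.091117  f(a)=+7.181e-01  f'(a)=-9.736e-01  a ← 27.078211 − (+7.181e-01/-9.736e-01) = 27.815754
iter 2: u=1.062186  f(a)=+3.038e-02  f'(a)=-8.928e-01  a ← 27.815754 − (+3.038e-02/-8.928e-01) = 27.849786
iter 3: u=1.060888  f(a)=+5.972e-05  f'(a)=-8.893e-01  a ← 27.849786 − (+5.972e-05/-8.893e-01) = 27.849853
iter 4: u=1.060885  f(a)=+2.317e-10  f'(a)=-8.893e-01  a ← 27.849853 − (+2.317e-10/-8.893e-01) = 27.849853
iter 5: u=1.060885  f(a)=+1.421e-14  f'(a)=-8.893e-01  a ← 27.849853 − (+1.421e-14/-8.893e-01) = 27.849853
converged: |Δa| < 1e-12 after 5 iterations
sag = a·(cosh(S/(2a)) − 1) = 27.849853·(cosh(1.060885) − 1) = 17.198352
T_max/T_min = cosh(S/(2a)) = 1.617538

a=27.850 sag=17.198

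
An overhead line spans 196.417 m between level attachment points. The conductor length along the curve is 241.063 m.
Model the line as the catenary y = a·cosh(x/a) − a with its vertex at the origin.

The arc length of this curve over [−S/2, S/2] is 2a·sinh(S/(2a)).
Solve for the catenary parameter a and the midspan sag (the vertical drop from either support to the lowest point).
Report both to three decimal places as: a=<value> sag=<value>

a=86.824 sag=61.723

seed: a₀ = √(S³/(24(L−S))) = √(196.417³/(24·44.646)) = 84.095298
iter 1: u=1.167824  f(a)=+3.145e+00  f'(a)=-1.214e+00  a ← 84.095298 − (+3.145e+00/-1.214e+00) = 86.686411
iter 2: u=1.132917  f(a)=+1.512e-01  f'(a)=-1.100e+00  a ← 86.686411 − (+1.512e-01/-1.100e+00) = 86.823923
iter 3: u=1.131123  f(a)=+3.886e-04  f'(a)=-1.094e+00  a ← 86.823923 − (+3.886e-04/-1.094e+00) = 86.824278
iter 4: u=1.131118  f(a)=+2.581e-09  f'(a)=-1.094e+00  a ← 86.824278 − (+2.581e-09/-1.094e+00) = 86.824278
iter 5: u=1.131118  f(a)=+2.842e-14  f'(a)=-1.094e+00  a ← 86.824278 − (+2.842e-14/-1.094e+00) = 86.824278
converged: |Δa| < 1e-12 after 5 iterations
sag = a·(cosh(S/(2a)) − 1) = 86.824278·(cosh(1.131118) − 1) = 61.723013
T_max/T_min = cosh(S/(2a)) = 1.710896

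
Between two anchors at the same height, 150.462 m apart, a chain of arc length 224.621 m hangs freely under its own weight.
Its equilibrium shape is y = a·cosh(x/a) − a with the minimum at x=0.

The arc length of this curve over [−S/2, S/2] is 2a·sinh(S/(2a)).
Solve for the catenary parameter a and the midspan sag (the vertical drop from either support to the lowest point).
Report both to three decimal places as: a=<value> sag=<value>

seed: a₀ = √(S³/(24(L−S))) = √(150.462³/(24·74.159)) = 43.747445
iter 1: u=1.719666  f(a)=+1.177e+01  f'(a)=-4.505e+00  a ← 43.747445 − (+1.177e+01/-4.505e+00) = 46.360203
iter 2: u=1.622750  f(a)=+1.137e+00  f'(a)=-3.673e+00  a ← 46.360203 − (+1.137e+00/-3.673e+00) = 46.669717
iter 3: u=1.611988  f(a)=+1.311e-02  f'(a)=-3.589e+00  a ← 46.669717 − (+1.311e-02/-3.589e+00) = 46.673370
iter 4: u=1.611861  f(a)=+1.788e-06  f'(a)=-3.588e+00  a ← 46.673370 − (+1.788e-06/-3.588e+00) = 46.673370
iter 5: u=1.611861  f(a)=+2.842e-14  f'(a)=-3.588e+00  a ← 46.673370 − (+2.842e-14/-3.588e+00) = 46.673370
converged: |Δa| < 1e-12 after 5 iterations
sag = a·(cosh(S/(2a)) − 1) = 46.673370·(cosh(1.611861) − 1) = 74.949210
T_max/T_min = cosh(S/(2a)) = 2.605824

a=46.673 sag=74.949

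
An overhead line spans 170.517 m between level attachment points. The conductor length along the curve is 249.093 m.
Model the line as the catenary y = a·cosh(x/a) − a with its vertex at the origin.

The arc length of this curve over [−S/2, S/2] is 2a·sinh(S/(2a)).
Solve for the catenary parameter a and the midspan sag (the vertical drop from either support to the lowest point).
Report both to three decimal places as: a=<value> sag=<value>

seed: a₀ = √(S³/(24(L−S))) = √(170.517³/(24·78.576)) = 51.274442
iter 1: u=1.662787  f(a)=+1.161e+01  f'(a)=-4.000e+00  a ← 51.274442 − (+1.161e+01/-4.000e+00) = 54.175593
iter 2: u=1.573744  f(a)=+1.058e+00  f'(a)=-3.302e+00  a ← 54.175593 − (+1.058e+00/-3.302e+00) = 54.496006
iter 3: u=1.564491  f(a)=+1.074e-02  f'(a)=-3.235e+00  a ← 54.496006 − (+1.074e-02/-3.235e+00) = 54.499324
iter 4: u=1.564396  f(a)=+1.131e-06  f'(a)=-3.234e+00  a ← 54.499324 − (+1.131e-06/-3.234e+00) = 54.499325
iter 5: u=1.564396  f(a)=+0.000e+00  f'(a)=-3.234e+00  a ← 54.499325 − (+0.000e+00/-3.234e+00) = 54.499325
converged: |Δa| < 1e-12 after 5 iterations
sag = a·(cosh(S/(2a)) − 1) = 54.499325·(cosh(1.564396) − 1) = 81.449221
T_max/T_min = cosh(S/(2a)) = 2.494500

a=54.499 sag=81.449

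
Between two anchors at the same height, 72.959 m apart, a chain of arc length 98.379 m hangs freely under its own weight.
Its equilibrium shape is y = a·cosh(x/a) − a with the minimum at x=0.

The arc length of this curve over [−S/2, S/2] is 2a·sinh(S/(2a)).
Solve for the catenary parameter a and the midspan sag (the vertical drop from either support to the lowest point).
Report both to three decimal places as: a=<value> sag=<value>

seed: a₀ = √(S³/(24(L−S))) = √(72.959³/(24·25.420)) = 25.230445
iter 1: u=1.445852  f(a)=+2.793e+00  f'(a)=-2.469e+00  a ← 25.230445 − (+2.793e+00/-2.469e+00) = 26.361761
iter 2: u=1.383804  f(a)=+1.989e-01  f'(a)=-2.129e+00  a ← 26.361761 − (+1.989e-01/-2.129e+00) = 26.455170
iter 3: u=1.378918  f(a)=+1.179e-03  f'(a)=-2.104e+00  a ← 26.455170 − (+1.179e-03/-2.104e+00) = 26.455730
iter 4: u=1.378888  f(a)=+4.195e-08  f'(a)=-2.104e+00  a ← 26.455730 − (+4.195e-08/-2.104e+00) = 26.455730
iter 5: u=1.378888  f(a)=+0.000e+00  f'(a)=-2.104e+00  a ← 26.455730 − (+0.000e+00/-2.104e+00) = 26.455730
converged: |Δa| < 1e-12 after 5 iterations
sag = a·(cosh(S/(2a)) − 1) = 26.455730·(cosh(1.378888) − 1) = 29.396866
T_max/T_min = cosh(S/(2a)) = 2.111172

a=26.456 sag=29.397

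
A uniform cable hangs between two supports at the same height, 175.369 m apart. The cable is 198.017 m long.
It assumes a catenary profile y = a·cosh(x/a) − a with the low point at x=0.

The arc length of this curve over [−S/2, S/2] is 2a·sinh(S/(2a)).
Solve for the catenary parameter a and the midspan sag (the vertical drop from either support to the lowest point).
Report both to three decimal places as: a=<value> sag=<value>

a=101.486 sag=40.296

seed: a₀ = √(S³/(24(L−S))) = √(175.369³/(24·22.648)) = 99.611319
iter 1: u=0.880266  f(a)=+8.938e-01  f'(a)=-4.910e-01  a ← 99.611319 − (+8.938e-01/-4.910e-01) = 101.431915
iter 2: u=0.864467  f(a)=+2.509e-02  f'(a)=-4.637e-01  a ← 101.431915 − (+2.509e-02/-4.637e-01) = 101.486027
iter 3: u=0.864006  f(a)=+2.104e-05  f'(a)=-4.630e-01  a ← 101.486027 − (+2.104e-05/-4.630e-01) = 101.486072
iter 4: u=0.864005  f(a)=+1.486e-11  f'(a)=-4.630e-01  a ← 101.486072 − (+1.486e-11/-4.630e-01) = 101.486072
converged: |Δa| < 1e-12 after 4 iterations
sag = a·(cosh(S/(2a)) − 1) = 101.486072·(cosh(0.864005) − 1) = 40.295823
T_max/T_min = cosh(S/(2a)) = 1.397058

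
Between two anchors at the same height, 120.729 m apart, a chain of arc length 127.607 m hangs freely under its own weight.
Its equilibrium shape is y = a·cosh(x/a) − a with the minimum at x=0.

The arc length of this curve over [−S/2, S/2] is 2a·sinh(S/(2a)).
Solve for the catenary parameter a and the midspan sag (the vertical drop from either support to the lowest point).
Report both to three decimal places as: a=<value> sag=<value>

seed: a₀ = √(S³/(24(L−S))) = √(120.729³/(24·6.878)) = 103.247774
iter 1: u=0.584657  f(a)=+1.185e-01  f'(a)=-1.378e-01  a ← 103.247774 − (+1.185e-01/-1.378e-01) = 104.107552
iter 2: u=0.579828  f(a)=+1.497e-03  f'(a)=-1.344e-01  a ← 104.107552 − (+1.497e-03/-1.344e-01) = 104.118689
iter 3: u=0.579766  f(a)=+2.455e-07  f'(a)=-1.343e-01  a ← 104.118689 − (+2.455e-07/-1.343e-01) = 104.118691
iter 4: u=0.579766  f(a)=+0.000e+00  f'(a)=-1.343e-01  a ← 104.118691 − (+0.000e+00/-1.343e-01) = 104.118691
converged: |Δa| < 1e-12 after 4 iterations
sag = a·(cosh(S/(2a)) − 1) = 104.118691·(cosh(0.579766) − 1) = 17.994324
T_max/T_min = cosh(S/(2a)) = 1.172825

a=104.119 sag=17.994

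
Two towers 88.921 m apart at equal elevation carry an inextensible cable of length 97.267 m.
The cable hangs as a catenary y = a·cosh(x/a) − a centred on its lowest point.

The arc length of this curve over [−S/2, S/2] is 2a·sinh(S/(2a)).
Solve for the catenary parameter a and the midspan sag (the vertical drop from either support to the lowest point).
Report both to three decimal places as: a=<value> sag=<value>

a=60.063 sag=17.221

seed: a₀ = √(S³/(24(L−S))) = √(88.921³/(24·8.346)) = 59.246363
iter 1: u=0.750434  f(a)=+2.382e-01  f'(a)=-2.979e-01  a ← 59.246363 − (+2.382e-01/-2.979e-01) = 60.045816
iter 2: u=0.740443  f(a)=+4.907e-03  f'(a)=-2.858e-01  a ← 60.045816 − (+4.907e-03/-2.858e-01) = 60.062986
iter 3: u=0.740231  f(a)=+2.179e-06  f'(a)=-2.855e-01  a ← 60.062986 − (+2.179e-06/-2.855e-01) = 60.062994
iter 4: u=0.740231  f(a)=+4.405e-13  f'(a)=-2.855e-01  a ← 60.062994 − (+4.405e-13/-2.855e-01) = 60.062994
converged: |Δa| < 1e-12 after 4 iterations
sag = a·(cosh(S/(2a)) − 1) = 60.062994·(cosh(0.740231) − 1) = 17.220773
T_max/T_min = cosh(S/(2a)) = 1.286712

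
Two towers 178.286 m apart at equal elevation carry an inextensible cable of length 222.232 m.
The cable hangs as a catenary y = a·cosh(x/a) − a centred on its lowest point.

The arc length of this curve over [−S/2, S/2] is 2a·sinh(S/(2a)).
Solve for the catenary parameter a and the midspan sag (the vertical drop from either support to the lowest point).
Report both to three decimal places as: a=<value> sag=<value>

seed: a₀ = √(S³/(24(L−S))) = √(178.286³/(24·43.946)) = 73.301112
iter 1: u=1.216121  f(a)=+3.367e+00  f'(a)=-1.386e+00  a ← 73.301112 − (+3.367e+00/-1.386e+00) = 75.730024
iter 2: u=1.177116  f(a)=+1.746e-01  f'(a)=-1.246e+00  a ← 75.730024 − (+1.746e-01/-1.246e+00) = 75.870169
iter 3: u=1.174941  f(a)=+5.262e-04  f'(a)=-1.238e+00  a ← 75.870169 − (+5.262e-04/-1.238e+00) = 75.870594
iter 4: u=1.174935  f(a)=+4.814e-09  f'(a)=-1.238e+00  a ← 75.870594 − (+4.814e-09/-1.238e+00) = 75.870594
iter 5: u=1.174935  f(a)=-2.842e-14  f'(a)=-1.238e+00  a ← 75.870594 − (-2.842e-14/-1.238e+00) = 75.870594
converged: |Δa| < 1e-12 after 5 iterations
sag = a·(cosh(S/(2a)) − 1) = 75.870594·(cosh(1.174935) − 1) = 58.677214
T_max/T_min = cosh(S/(2a)) = 1.773385

a=75.871 sag=58.677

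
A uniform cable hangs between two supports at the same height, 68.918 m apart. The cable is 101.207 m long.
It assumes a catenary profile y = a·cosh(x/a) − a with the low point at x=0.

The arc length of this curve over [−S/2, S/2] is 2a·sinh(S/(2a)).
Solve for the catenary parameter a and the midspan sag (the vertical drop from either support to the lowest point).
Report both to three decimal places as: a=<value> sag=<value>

a=21.865 sag=33.260

seed: a₀ = √(S³/(24(L−S))) = √(68.918³/(24·32.289)) = 20.552567
iter 1: u=1.676628  f(a)=+4.854e+00  f'(a)=-4.119e+00  a ← 20.552567 − (+4.854e+00/-4.119e+00) = 21.731132
iter 2: u=1.585697  f(a)=+4.489e-01  f'(a)=-3.389e+00  a ← 21.731132 − (+4.489e-01/-3.389e+00) = 21.863564
iter 3: u=1.576093  f(a)=+4.701e-03  f'(a)=-3.319e+00  a ← 21.863564 − (+4.701e-03/-3.319e+00) = 21.864981
iter 4: u=1.575990  f(a)=+5.277e-07  f'(a)=-3.318e+00  a ← 21.864981 − (+5.277e-07/-3.318e+00) = 21.864981
iter 5: u=1.575990  f(a)=+1.421e-14  f'(a)=-3.318e+00  a ← 21.864981 − (+1.421e-14/-3.318e+00) = 21.864981
converged: |Δa| < 1e-12 after 5 iterations
sag = a·(cosh(S/(2a)) − 1) = 21.864981·(cosh(1.575990) − 1) = 33.260255
T_max/T_min = cosh(S/(2a)) = 2.521166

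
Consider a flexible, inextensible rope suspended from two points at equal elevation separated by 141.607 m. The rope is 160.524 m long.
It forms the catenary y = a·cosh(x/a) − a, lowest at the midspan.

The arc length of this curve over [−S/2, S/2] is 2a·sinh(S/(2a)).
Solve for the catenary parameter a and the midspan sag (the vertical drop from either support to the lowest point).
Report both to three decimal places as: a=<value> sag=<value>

seed: a₀ = √(S³/(24(L−S))) = √(141.607³/(24·18.917)) = 79.085221
iter 1: u=0.895281  f(a)=+7.728e-01  f'(a)=-5.179e-01  a ← 79.085221 − (+7.728e-01/-5.179e-01) = 80.577447
iter 2: u=0.878701  f(a)=+2.241e-02  f'(a)=-4.882e-01  a ← 80.577447 − (+2.241e-02/-4.882e-01) = 80.623357
iter 3: u=0.878201  f(a)=+2.010e-05  f'(a)=-4.873e-01  a ← 80.623357 − (+2.010e-05/-4.873e-01) = 80.623398
iter 4: u=0.878200  f(a)=+1.623e-11  f'(a)=-4.873e-01  a ← 80.623398 − (+1.623e-11/-4.873e-01) = 80.623398
converged: |Δa| < 1e-12 after 4 iterations
sag = a·(cosh(S/(2a)) − 1) = 80.623398·(cosh(0.878200) − 1) = 33.140045
T_max/T_min = cosh(S/(2a)) = 1.411047

a=80.623 sag=33.140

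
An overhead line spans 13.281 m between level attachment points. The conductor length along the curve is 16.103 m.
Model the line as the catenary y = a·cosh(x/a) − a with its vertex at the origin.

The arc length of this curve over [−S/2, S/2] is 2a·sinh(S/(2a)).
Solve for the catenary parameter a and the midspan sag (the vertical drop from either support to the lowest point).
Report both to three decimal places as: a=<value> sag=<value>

a=6.060 sag=4.017

seed: a₀ = √(S³/(24(L−S))) = √(13.281³/(24·2.822)) = 5.881147
iter 1: u=1.129116  f(a)=+1.854e-01  f'(a)=-1.088e+00  a ← 5.881147 − (+1.854e-01/-1.088e+00) = 6.051637
iter 2: u=1.097306  f(a)=+8.370e-03  f'(a)=-9.916e-01  a ← 6.051637 − (+8.370e-03/-9.916e-01) = 6.060078
iter 3: u=1.095778  f(a)=+1.883e-05  f'(a)=-9.871e-01  a ← 6.060078 − (+1.883e-05/-9.871e-01) = 6.060097
iter 4: u=1.095775  f(a)=+9.583e-11  f'(a)=-9.871e-01  a ← 6.060097 − (+9.583e-11/-9.871e-01) = 6.060097
iter 5: u=1.095775  f(a)=+0.000e+00  f'(a)=-9.871e-01  a ← 6.060097 − (+0.000e+00/-9.871e-01) = 6.060097
converged: |Δa| < 1e-12 after 5 iterations
sag = a·(cosh(S/(2a)) − 1) = 6.060097·(cosh(1.095775) − 1) = 4.017176
T_max/T_min = cosh(S/(2a)) = 1.662890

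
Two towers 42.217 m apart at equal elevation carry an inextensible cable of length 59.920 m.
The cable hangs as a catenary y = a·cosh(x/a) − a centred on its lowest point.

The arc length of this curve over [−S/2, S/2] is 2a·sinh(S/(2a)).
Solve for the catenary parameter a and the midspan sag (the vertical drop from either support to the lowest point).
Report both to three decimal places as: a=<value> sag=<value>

a=14.075 sag=19.026

seed: a₀ = √(S³/(24(L−S))) = √(42.217³/(24·17.703)) = 13.307669
iter 1: u=1.586191  f(a)=+2.365e+00  f'(a)=-3.393e+00  a ← 13.307669 − (+2.365e+00/-3.393e+00) = 14.004756
iter 2: u=1.507238  f(a)=+1.986e-01  f'(a)=-2.845e+00  a ← 14.004756 − (+1.986e-01/-2.845e+00) = 14.074541
iter 3: u=1.499765  f(a)=+1.683e-03  f'(a)=-2.797e+00  a ← 14.074541 − (+1.683e-03/-2.797e+00) = 14.075143
iter 4: u=1.499701  f(a)=+1.231e-07  f'(a)=-2.797e+00  a ← 14.075143 − (+1.231e-07/-2.797e+00) = 14.075143
iter 5: u=1.499701  f(a)=+0.000e+00  f'(a)=-2.797e+00  a ← 14.075143 − (+0.000e+00/-2.797e+00) = 14.075143
converged: |Δa| < 1e-12 after 5 iterations
sag = a·(cosh(S/(2a)) − 1) = 14.075143·(cosh(1.499701) − 1) = 19.026386
T_max/T_min = cosh(S/(2a)) = 2.351772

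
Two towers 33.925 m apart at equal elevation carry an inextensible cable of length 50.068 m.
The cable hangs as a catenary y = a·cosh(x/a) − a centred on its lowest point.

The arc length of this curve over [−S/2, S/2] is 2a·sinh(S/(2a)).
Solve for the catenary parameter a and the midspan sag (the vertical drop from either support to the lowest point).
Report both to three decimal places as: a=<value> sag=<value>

seed: a₀ = √(S³/(24(L−S))) = √(33.925³/(24·16.143)) = 10.038806
iter 1: u=1.689693  f(a)=+2.467e+00  f'(a)=-4.233e+00  a ← 10.038806 − (+2.467e+00/-4.233e+00) = 10.621712
iter 2: u=1.596965  f(a)=+2.312e-01  f'(a)=-3.474e+00  a ← 10.621712 − (+2.312e-01/-3.474e+00) = 10.688280
iter 3: u=1.587019  f(a)=+2.495e-03  f'(a)=-3.399e+00  a ← 10.688280 − (+2.495e-03/-3.399e+00) = 10.689014
iter 4: u=1.586910  f(a)=+2.972e-07  f'(a)=-3.398e+00  a ← 10.689014 − (+2.972e-07/-3.398e+00) = 10.689014
iter 5: u=1.586910  f(a)=-7.105e-15  f'(a)=-3.398e+00  a ← 10.689014 − (-7.105e-15/-3.398e+00) = 10.689014
converged: |Δa| < 1e-12 after 5 iterations
sag = a·(cosh(S/(2a)) − 1) = 10.689014·(cosh(1.586910) − 1) = 16.531496
T_max/T_min = cosh(S/(2a)) = 2.546588

a=10.689 sag=16.531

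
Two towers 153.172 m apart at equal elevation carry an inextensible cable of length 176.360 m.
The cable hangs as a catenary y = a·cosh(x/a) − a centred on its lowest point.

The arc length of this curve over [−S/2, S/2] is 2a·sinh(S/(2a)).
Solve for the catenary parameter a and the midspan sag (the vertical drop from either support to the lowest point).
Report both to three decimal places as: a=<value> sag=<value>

a=82.123 sag=38.376

seed: a₀ = √(S³/(24(L−S))) = √(153.172³/(24·23.188)) = 80.358497
iter 1: u=0.953054  f(a)=+1.076e+00  f'(a)=-6.313e-01  a ← 80.358497 − (+1.076e+00/-6.313e-01) = 82.063273
iter 2: u=0.933255  f(a)=+3.520e-02  f'(a)=-5.906e-01  a ← 82.063273 − (+3.520e-02/-5.906e-01) = 82.122874
iter 3: u=0.932578  f(a)=+4.048e-05  f'(a)=-5.892e-01  a ← 82.122874 − (+4.048e-05/-5.892e-01) = 82.122942
iter 4: u=0.932577  f(a)=+5.366e-11  f'(a)=-5.892e-01  a ← 82.122942 − (+5.366e-11/-5.892e-01) = 82.122942
iter 5: u=0.932577  f(a)=+0.000e+00  f'(a)=-5.892e-01  a ← 82.122942 − (+0.000e+00/-5.892e-01) = 82.122942
converged: |Δa| < 1e-12 after 5 iterations
sag = a·(cosh(S/(2a)) − 1) = 82.122942·(cosh(0.932577) − 1) = 38.375564
T_max/T_min = cosh(S/(2a)) = 1.467294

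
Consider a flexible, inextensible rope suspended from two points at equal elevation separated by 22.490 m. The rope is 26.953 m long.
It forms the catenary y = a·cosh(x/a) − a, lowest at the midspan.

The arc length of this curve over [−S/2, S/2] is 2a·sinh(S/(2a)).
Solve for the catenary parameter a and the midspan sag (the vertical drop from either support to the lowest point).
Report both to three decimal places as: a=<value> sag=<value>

seed: a₀ = √(S³/(24(L−S))) = √(22.490³/(24·4.463)) = 10.305406
iter 1: u=1.091175  f(a)=+2.734e-01  f'(a)=-9.738e-01  a ← 10.305406 − (+2.734e-01/-9.738e-01) = 10.586127
iter 2: u=1.062239  f(a)=+1.157e-02  f'(a)=-8.929e-01  a ← 10.586127 − (+1.157e-02/-8.929e-01) = 10.599082
iter 3: u=1.060941  f(a)=+2.274e-05  f'(a)=-8.894e-01  a ← 10.599082 − (+2.274e-05/-8.894e-01) = 10.599107
iter 4: u=1.060938  f(a)=+8.827e-11  f'(a)=-8.894e-01  a ← 10.599107 − (+8.827e-11/-8.894e-01) = 10.599107
iter 5: u=1.060938  f(a)=+0.000e+00  f'(a)=-8.894e-01  a ← 10.599107 − (+0.000e+00/-8.894e-01) = 10.599107
converged: |Δa| < 1e-12 after 5 iterations
sag = a·(cosh(S/(2a)) − 1) = 10.599107·(cosh(1.060938) − 1) = 6.546071
T_max/T_min = cosh(S/(2a)) = 1.617606

a=10.599 sag=6.546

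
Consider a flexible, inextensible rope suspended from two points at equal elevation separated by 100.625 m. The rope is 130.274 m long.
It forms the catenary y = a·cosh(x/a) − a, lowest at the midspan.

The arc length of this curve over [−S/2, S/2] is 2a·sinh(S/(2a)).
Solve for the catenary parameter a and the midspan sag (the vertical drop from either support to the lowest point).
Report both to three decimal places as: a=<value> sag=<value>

seed: a₀ = √(S³/(24(L−S))) = √(100.625³/(24·29.649)) = 37.839744
iter 1: u=1.329621  f(a)=+2.734e+00  f'(a)=-1.862e+00  a ← 37.839744 − (+2.734e+00/-1.862e+00) = 39.307834
iter 2: u=1.279961  f(a)=+1.672e-01  f'(a)=-1.641e+00  a ← 39.307834 − (+1.672e-01/-1.641e+00) = 39.409707
iter 3: u=1.276652  f(a)=+7.149e-04  f'(a)=-1.627e+00  a ← 39.409707 − (+7.149e-04/-1.627e+00) = 39.410146
iter 4: u=1.276638  f(a)=+1.320e-08  f'(a)=-1.627e+00  a ← 39.410146 − (+1.320e-08/-1.627e+00) = 39.410146
iter 5: u=1.276638  f(a)=+2.842e-14  f'(a)=-1.627e+00  a ← 39.410146 − (+2.842e-14/-1.627e+00) = 39.410146
converged: |Δa| < 1e-12 after 5 iterations
sag = a·(cosh(S/(2a)) − 1) = 39.410146·(cosh(1.276638) − 1) = 36.721243
T_max/T_min = cosh(S/(2a)) = 1.931771

a=39.410 sag=36.721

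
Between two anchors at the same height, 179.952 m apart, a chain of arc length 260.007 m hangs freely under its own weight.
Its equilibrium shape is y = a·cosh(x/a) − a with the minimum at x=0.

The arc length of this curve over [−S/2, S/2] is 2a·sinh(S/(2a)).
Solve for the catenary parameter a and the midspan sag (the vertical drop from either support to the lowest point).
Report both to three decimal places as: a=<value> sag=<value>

a=58.426 sag=84.103

seed: a₀ = √(S³/(24(L−S))) = √(179.952³/(24·80.055)) = 55.072547
iter 1: u=1.633772  f(a)=+1.139e+01  f'(a)=-3.761e+00  a ← 55.072547 − (+1.139e+01/-3.761e+00) = 58.100720
iter 2: u=1.548621  f(a)=+1.007e+00  f'(a)=-3.123e+00  a ← 58.100720 − (+1.007e+00/-3.123e+00) = 58.423118
iter 3: u=1.540075  f(a)=+9.554e-03  f'(a)=-3.064e+00  a ← 58.423118 − (+9.554e-03/-3.064e+00) = 58.426237
iter 4: u=1.539993  f(a)=+8.784e-07  f'(a)=-3.063e+00  a ← 58.426237 − (+8.784e-07/-3.063e+00) = 58.426237
iter 5: u=1.539993  f(a)=-5.684e-14  f'(a)=-3.063e+00  a ← 58.426237 − (-5.684e-14/-3.063e+00) = 58.426237
converged: |Δa| < 1e-12 after 5 iterations
sag = a·(cosh(S/(2a)) − 1) = 58.426237·(cosh(1.539993) − 1) = 84.102831
T_max/T_min = cosh(S/(2a)) = 2.439470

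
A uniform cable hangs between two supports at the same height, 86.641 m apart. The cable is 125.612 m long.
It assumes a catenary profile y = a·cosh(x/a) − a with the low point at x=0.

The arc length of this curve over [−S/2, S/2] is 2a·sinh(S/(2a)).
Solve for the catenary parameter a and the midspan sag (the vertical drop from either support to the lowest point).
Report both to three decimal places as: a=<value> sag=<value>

a=27.992 sag=40.769

seed: a₀ = √(S³/(24(L−S))) = √(86.641³/(24·38.971)) = 26.369919
iter 1: u=1.642800  f(a)=+5.610e+00  f'(a)=-3.834e+00  a ← 26.369919 − (+5.610e+00/-3.834e+00) = 27.832948
iter 2: u=1.556447  f(a)=+5.007e-01  f'(a)=-3.178e+00  a ← 27.832948 − (+5.007e-01/-3.178e+00) = 27.990510
iter 3: u=1.547685  f(a)=+4.852e-03  f'(a)=-3.116e+00  a ← 27.990510 − (+4.852e-03/-3.116e+00) = 27.992067
iter 4: u=1.547599  f(a)=+4.655e-07  f'(a)=-3.116e+00  a ← 27.992067 − (+4.655e-07/-3.116e+00) = 27.992067
iter 5: u=1.547599  f(a)=+5.684e-14  f'(a)=-3.116e+00  a ← 27.992067 − (+5.684e-14/-3.116e+00) = 27.992067
converged: |Δa| < 1e-12 after 5 iterations
sag = a·(cosh(S/(2a)) − 1) = 27.992067·(cosh(1.547599) − 1) = 40.769474
T_max/T_min = cosh(S/(2a)) = 2.456465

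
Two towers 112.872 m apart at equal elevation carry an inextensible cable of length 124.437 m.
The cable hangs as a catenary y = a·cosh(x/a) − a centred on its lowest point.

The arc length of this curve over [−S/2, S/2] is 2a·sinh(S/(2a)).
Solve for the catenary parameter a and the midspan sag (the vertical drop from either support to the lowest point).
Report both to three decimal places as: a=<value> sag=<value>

seed: a₀ = √(S³/(24(L−S))) = √(112.872³/(24·11.565)) = 71.978185
iter 1: u=0.784071  f(a)=+3.607e-01  f'(a)=-3.415e-01  a ← 71.978185 − (+3.607e-01/-3.415e-01) = 73.034388
iter 2: u=0.772732  f(a)=+8.094e-03  f'(a)=-3.264e-01  a ← 73.034388 − (+8.094e-03/-3.264e-01) = 73.059187
iter 3: u=0.772470  f(a)=+4.282e-06  f'(a)=-3.260e-01  a ← 73.059187 − (+4.282e-06/-3.260e-01) = 73.059200
iter 4: u=0.772469  f(a)=+1.208e-12  f'(a)=-3.260e-01  a ← 73.059200 − (+1.208e-12/-3.260e-01) = 73.059200
converged: |Δa| < 1e-12 after 4 iterations
sag = a·(cosh(S/(2a)) − 1) = 73.059200·(cosh(0.772469) − 1) = 22.903232
T_max/T_min = cosh(S/(2a)) = 1.313489

a=73.059 sag=22.903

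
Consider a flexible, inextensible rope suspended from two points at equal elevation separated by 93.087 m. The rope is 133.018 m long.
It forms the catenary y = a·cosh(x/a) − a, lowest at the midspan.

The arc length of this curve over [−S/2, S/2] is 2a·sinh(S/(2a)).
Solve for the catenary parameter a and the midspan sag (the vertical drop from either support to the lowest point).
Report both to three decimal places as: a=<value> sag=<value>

a=30.720 sag=42.541

seed: a₀ = √(S³/(24(L−S))) = √(93.087³/(24·39.931)) = 29.011677
iter 1: u=1.604302  f(a)=+5.465e+00  f'(a)=-3.530e+00  a ← 29.011677 − (+5.465e+00/-3.530e+00) = 30.560055
iter 2: u=1.523018  f(a)=+4.680e-01  f'(a)=-2.949e+00  a ← 30.560055 − (+4.680e-01/-2.949e+00) = 30.718773
iter 3: u=1.515148  f(a)=+4.142e-03  f'(a)=-2.897e+00  a ← 30.718773 − (+4.142e-03/-2.897e+00) = 30.720203
iter 4: u=1.515078  f(a)=+3.309e-07  f'(a)=-2.896e+00  a ← 30.720203 − (+3.309e-07/-2.896e+00) = 30.720203
iter 5: u=1.515078  f(a)=+0.000e+00  f'(a)=-2.896e+00  a ← 30.720203 − (+0.000e+00/-2.896e+00) = 30.720203
converged: |Δa| < 1e-12 after 5 iterations
sag = a·(cosh(S/(2a)) − 1) = 30.720203·(cosh(1.515078) − 1) = 42.540823
T_max/T_min = cosh(S/(2a)) = 2.384783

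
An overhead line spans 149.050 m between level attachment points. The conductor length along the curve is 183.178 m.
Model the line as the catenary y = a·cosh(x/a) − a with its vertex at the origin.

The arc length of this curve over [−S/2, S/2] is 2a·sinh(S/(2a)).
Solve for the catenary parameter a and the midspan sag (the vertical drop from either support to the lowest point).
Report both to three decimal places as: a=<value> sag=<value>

seed: a₀ = √(S³/(24(L−S))) = √(149.050³/(24·34.128)) = 63.582402
iter 1: u=1.172101  f(a)=+2.422e+00  f'(a)=-1.228e+00  a ← 63.582402 − (+2.422e+00/-1.228e+00) = 65.554427
iter 2: u=1.136842  f(a)=+1.173e-01  f'(a)=-1.112e+00  a ← 65.554427 − (+1.173e-01/-1.112e+00) = 65.659875
iter 3: u=1.135016  f(a)=+3.058e-04  f'(a)=-1.106e+00  a ← 65.659875 − (+3.058e-04/-1.106e+00) = 65.660152
iter 4: u=1.135011  f(a)=+2.091e-09  f'(a)=-1.106e+00  a ← 65.660152 − (+2.091e-09/-1.106e+00) = 65.660152
iter 5: u=1.135011  f(a)=+2.842e-14  f'(a)=-1.106e+00  a ← 65.660152 − (+2.842e-14/-1.106e+00) = 65.660152
converged: |Δa| < 1e-12 after 5 iterations
sag = a·(cosh(S/(2a)) − 1) = 65.660152·(cosh(1.135011) − 1) = 47.033240
T_max/T_min = cosh(S/(2a)) = 1.716313

a=65.660 sag=47.033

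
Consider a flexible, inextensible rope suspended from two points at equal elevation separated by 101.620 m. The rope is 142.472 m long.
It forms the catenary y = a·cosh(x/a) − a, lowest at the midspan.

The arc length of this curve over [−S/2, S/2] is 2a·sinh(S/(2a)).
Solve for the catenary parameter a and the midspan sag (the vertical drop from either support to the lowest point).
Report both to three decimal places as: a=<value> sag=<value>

a=34.530 sag=44.633

seed: a₀ = √(S³/(24(L−S))) = √(101.620³/(24·40.852)) = 32.715722
iter 1: u=1.553076  f(a)=+5.219e+00  f'(a)=-3.154e+00  a ← 32.715722 − (+5.219e+00/-3.154e+00) = 34.370572
iter 2: u=1.478300  f(a)=+4.222e-01  f'(a)=-2.663e+00  a ← 34.370572 − (+4.222e-01/-2.663e+00) = 34.529121
iter 3: u=1.471512  f(a)=+3.299e-03  f'(a)=-2.621e+00  a ← 34.529121 − (+3.299e-03/-2.621e+00) = 34.530380
iter 4: u=1.471458  f(a)=+2.049e-07  f'(a)=-2.621e+00  a ← 34.530380 − (+2.049e-07/-2.621e+00) = 34.530380
iter 5: u=1.471458  f(a)=+2.842e-14  f'(a)=-2.621e+00  a ← 34.530380 − (+2.842e-14/-2.621e+00) = 34.530380
converged: |Δa| < 1e-12 after 5 iterations
sag = a·(cosh(S/(2a)) − 1) = 34.530380·(cosh(1.471458) − 1) = 44.633468
T_max/T_min = cosh(S/(2a)) = 2.292585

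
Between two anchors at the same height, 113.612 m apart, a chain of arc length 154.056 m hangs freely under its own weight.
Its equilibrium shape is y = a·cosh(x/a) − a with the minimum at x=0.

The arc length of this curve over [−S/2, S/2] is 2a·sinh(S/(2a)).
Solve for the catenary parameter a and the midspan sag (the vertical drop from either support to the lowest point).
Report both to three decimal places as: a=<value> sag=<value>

seed: a₀ = √(S³/(24(L−S))) = √(113.612³/(24·40.444)) = 38.869024
iter 1: u=1.461472  f(a)=+4.546e+00  f'(a)=-2.561e+00  a ← 38.869024 − (+4.546e+00/-2.561e+00) = 40.644054
iter 2: u=1.397646  f(a)=+3.299e-01  f'(a)=-2.201e+00  a ← 40.644054 − (+3.299e-01/-2.201e+00) = 40.793922
iter 3: u=1.392511  f(a)=+2.039e-03  f'(a)=-2.174e+00  a ← 40.793922 − (+2.039e-03/-2.174e+00) = 40.794860
iter 4: u=1.392479  f(a)=+7.891e-08  f'(a)=-2.174e+00  a ← 40.794860 − (+7.891e-08/-2.174e+00) = 40.794860
iter 5: u=1.392479  f(a)=+0.000e+00  f'(a)=-2.174e+00  a ← 40.794860 − (+0.000e+00/-2.174e+00) = 40.794860
converged: |Δa| < 1e-12 after 5 iterations
sag = a·(cosh(S/(2a)) − 1) = 40.794860·(cosh(1.392479) − 1) = 46.368971
T_max/T_min = cosh(S/(2a)) = 2.136638

a=40.795 sag=46.369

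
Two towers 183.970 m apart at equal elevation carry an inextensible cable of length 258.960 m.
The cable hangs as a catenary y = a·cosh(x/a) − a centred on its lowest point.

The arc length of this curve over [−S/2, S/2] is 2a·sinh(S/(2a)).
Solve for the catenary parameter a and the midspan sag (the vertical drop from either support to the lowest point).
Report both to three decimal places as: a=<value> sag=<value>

seed: a₀ = √(S³/(24(L−S))) = √(183.970³/(24·74.990)) = 58.818401
iter 1: u=1.563881  f(a)=+9.723e+00  f'(a)=-3.231e+00  a ← 58.818401 − (+9.723e+00/-3.231e+00) = 61.828066
iter 2: u=1.487755  f(a)=+7.961e-01  f'(a)=-2.721e+00  a ← 61.828066 − (+7.961e-01/-2.721e+00) = 62.120610
iter 3: u=1.480748  f(a)=+6.389e-03  f'(a)=-2.678e+00  a ← 62.120610 − (+6.389e-03/-2.678e+00) = 62.122996
iter 4: u=1.480692  f(a)=+4.188e-07  f'(a)=-2.677e+00  a ← 62.122996 − (+4.188e-07/-2.677e+00) = 62.122996
iter 5: u=1.480692  f(a)=+0.000e+00  f'(a)=-2.677e+00  a ← 62.122996 − (+0.000e+00/-2.677e+00) = 62.122996
converged: |Δa| < 1e-12 after 5 iterations
sag = a·(cosh(S/(2a)) − 1) = 62.122996·(cosh(1.480692) − 1) = 81.488762
T_max/T_min = cosh(S/(2a)) = 2.311733

a=62.123 sag=81.489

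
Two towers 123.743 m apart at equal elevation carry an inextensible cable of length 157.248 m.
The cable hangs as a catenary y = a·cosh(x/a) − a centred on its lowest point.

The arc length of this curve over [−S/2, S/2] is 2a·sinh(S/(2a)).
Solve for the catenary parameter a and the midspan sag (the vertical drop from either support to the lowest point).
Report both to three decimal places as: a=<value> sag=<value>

seed: a₀ = √(S³/(24(L−S))) = √(123.743³/(24·33.505)) = 48.542320
iter 1: u=1.274589  f(a)=+2.829e+00  f'(a)=-1.618e+00  a ← 48.542320 − (+2.829e+00/-1.618e+00) = 50.290803
iter 2: u=1.230275  f(a)=+1.601e-01  f'(a)=-1.440e+00  a ← 50.290803 − (+1.601e-01/-1.440e+00) = 50.401968
iter 3: u=1.227561  f(a)=+5.801e-04  f'(a)=-1.429e+00  a ← 50.401968 − (+5.801e-04/-1.429e+00) = 50.402374
iter 4: u=1.227551  f(a)=+7.683e-09  f'(a)=-1.429e+00  a ← 50.402374 − (+7.683e-09/-1.429e+00) = 50.402374
iter 5: u=1.227551  f(a)=+5.684e-14  f'(a)=-1.429e+00  a ← 50.402374 − (+5.684e-14/-1.429e+00) = 50.402374
converged: |Δa| < 1e-12 after 5 iterations
sag = a·(cosh(S/(2a)) − 1) = 50.402374·(cosh(1.227551) − 1) = 42.989985
T_max/T_min = cosh(S/(2a)) = 1.852936

a=50.402 sag=42.990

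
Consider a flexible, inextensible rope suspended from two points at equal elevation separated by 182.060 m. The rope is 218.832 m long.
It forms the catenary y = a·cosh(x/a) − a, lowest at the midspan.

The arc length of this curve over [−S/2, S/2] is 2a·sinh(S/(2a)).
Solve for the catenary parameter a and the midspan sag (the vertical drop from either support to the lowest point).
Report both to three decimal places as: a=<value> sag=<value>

seed: a₀ = √(S³/(24(L−S))) = √(182.060³/(24·36.772)) = 82.690870
iter 1: u=1.100847  f(a)=+2.294e+00  f'(a)=-1.002e+00  a ← 82.690870 − (+2.294e+00/-1.002e+00) = 84.979954
iter 2: u=1.071194  f(a)=+9.868e-02  f'(a)=-9.174e-01  a ← 84.979954 − (+9.868e-02/-9.174e-01) = 85.087524
iter 3: u=1.069840  f(a)=+2.009e-04  f'(a)=-9.137e-01  a ← 85.087524 − (+2.009e-04/-9.137e-01) = 85.087744
iter 4: u=1.069837  f(a)=+8.363e-10  f'(a)=-9.137e-01  a ← 85.087744 − (+8.363e-10/-9.137e-01) = 85.087744
iter 5: u=1.069837  f(a)=+0.000e+00  f'(a)=-9.137e-01  a ← 85.087744 − (+0.000e+00/-9.137e-01) = 85.087744
converged: |Δa| < 1e-12 after 5 iterations
sag = a·(cosh(S/(2a)) − 1) = 85.087744·(cosh(1.069837) − 1) = 53.518840
T_max/T_min = cosh(S/(2a)) = 1.628984

a=85.088 sag=53.519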